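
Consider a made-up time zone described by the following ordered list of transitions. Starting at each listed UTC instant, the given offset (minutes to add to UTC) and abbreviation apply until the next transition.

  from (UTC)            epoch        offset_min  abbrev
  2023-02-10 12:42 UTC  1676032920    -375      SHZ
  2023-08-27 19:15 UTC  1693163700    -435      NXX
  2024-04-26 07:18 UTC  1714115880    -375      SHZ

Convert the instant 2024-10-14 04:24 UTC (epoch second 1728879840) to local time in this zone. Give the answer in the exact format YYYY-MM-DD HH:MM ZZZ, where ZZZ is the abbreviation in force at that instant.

2024-10-13 22:09 SHZ

Query: 2024-10-14 04:24 UTC
Rule 3/3 (SHZ, -06:15): 2024-04-26 07:18 UTC ≤ query < +∞
4·60 + 24 - 375 = -111 min
-111 = -1·1440 + 1329; 1329 = 22·60 + 9 → 22:09, 2024-10-14 - 1 day = 2024-10-13
→ 2024-10-13 22:09 SHZ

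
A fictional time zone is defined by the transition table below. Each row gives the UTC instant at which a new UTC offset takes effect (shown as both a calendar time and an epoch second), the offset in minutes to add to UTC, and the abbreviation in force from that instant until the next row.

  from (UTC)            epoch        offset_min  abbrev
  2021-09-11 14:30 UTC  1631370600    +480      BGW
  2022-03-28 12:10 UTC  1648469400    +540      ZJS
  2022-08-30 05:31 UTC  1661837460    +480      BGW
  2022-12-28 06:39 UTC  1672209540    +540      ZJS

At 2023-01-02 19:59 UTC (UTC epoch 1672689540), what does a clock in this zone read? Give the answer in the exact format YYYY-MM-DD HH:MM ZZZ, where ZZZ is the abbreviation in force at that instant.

Query: 2023-01-02 19:59 UTC
Rule 4/4 (ZJS, +09:00): 2022-12-28 06:39 UTC ≤ query < +∞
19·60 + 59 + 540 = 1739 min
1739 = 1·1440 + 299; 299 = 4·60 + 59 → 04:59, 2023-01-02 + 1 day = 2023-01-03
→ 2023-01-03 04:59 ZJS

2023-01-03 04:59 ZJS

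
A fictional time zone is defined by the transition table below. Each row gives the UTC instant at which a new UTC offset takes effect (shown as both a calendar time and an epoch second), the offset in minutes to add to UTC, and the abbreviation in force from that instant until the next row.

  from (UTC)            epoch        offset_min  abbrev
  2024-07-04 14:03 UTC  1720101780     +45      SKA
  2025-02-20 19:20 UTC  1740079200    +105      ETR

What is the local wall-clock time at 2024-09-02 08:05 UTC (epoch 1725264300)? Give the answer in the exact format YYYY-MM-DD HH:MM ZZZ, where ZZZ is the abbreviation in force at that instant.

Query: 2024-09-02 08:05 UTC
Rule 1/2 (SKA, +00:45): 2024-07-04 14:03 UTC ≤ query < 2025-02-20 19:20 UTC
8·60 + 5 + 45 = 530 min
530 = 0·1440 + 530; 530 = 8·60 + 50 → 08:50, same day
→ 2024-09-02 08:50 SKA

2024-09-02 08:50 SKA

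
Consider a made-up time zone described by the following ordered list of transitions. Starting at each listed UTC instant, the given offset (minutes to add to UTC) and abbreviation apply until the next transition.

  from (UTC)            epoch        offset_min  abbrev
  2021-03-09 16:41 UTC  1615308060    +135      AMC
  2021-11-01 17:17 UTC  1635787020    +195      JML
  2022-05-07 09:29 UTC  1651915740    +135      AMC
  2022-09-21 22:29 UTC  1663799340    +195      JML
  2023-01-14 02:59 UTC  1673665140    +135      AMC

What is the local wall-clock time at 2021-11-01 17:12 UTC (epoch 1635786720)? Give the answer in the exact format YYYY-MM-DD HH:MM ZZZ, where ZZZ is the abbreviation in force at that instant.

Query: 2021-11-01 17:12 UTC
Rule 1/5 (AMC, +02:15): 2021-03-09 16:41 UTC ≤ query < 2021-11-01 17:17 UTC
17·60 + 12 + 135 = 1167 min
1167 = 0·1440 + 1167; 1167 = 19·60 + 27 → 19:27, same day
→ 2021-11-01 19:27 AMC

2021-11-01 19:27 AMC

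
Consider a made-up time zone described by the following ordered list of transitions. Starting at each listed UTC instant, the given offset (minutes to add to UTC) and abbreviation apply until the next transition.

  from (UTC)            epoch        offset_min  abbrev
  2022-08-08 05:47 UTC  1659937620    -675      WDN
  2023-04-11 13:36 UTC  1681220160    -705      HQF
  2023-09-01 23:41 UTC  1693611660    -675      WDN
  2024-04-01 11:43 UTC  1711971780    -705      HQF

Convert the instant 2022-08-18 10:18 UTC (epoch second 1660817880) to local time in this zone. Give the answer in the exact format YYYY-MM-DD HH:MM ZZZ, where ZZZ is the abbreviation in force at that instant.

Query: 2022-08-18 10:18 UTC
Rule 1/4 (WDN, -11:15): 2022-08-08 05:47 UTC ≤ query < 2023-04-11 13:36 UTC
10·60 + 18 - 675 = -57 min
-57 = -1·1440 + 1383; 1383 = 23·60 + 3 → 23:03, 2022-08-18 - 1 day = 2022-08-17
→ 2022-08-17 23:03 WDN

2022-08-17 23:03 WDN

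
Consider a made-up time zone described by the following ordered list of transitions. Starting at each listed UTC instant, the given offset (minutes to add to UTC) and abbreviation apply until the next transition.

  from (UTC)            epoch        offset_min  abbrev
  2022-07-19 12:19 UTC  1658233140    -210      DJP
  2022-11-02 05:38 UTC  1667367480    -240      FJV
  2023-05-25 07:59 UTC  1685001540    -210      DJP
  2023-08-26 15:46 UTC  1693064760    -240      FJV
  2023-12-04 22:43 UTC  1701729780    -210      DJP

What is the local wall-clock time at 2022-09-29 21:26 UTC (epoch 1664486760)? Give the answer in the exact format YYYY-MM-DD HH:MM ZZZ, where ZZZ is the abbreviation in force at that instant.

Query: 2022-09-29 21:26 UTC
Rule 1/5 (DJP, -03:30): 2022-07-19 12:19 UTC ≤ query < 2022-11-02 05:38 UTC
21·60 + 26 - 210 = 1076 min
1076 = 0·1440 + 1076; 1076 = 17·60 + 56 → 17:56, same day
→ 2022-09-29 17:56 DJP

2022-09-29 17:56 DJP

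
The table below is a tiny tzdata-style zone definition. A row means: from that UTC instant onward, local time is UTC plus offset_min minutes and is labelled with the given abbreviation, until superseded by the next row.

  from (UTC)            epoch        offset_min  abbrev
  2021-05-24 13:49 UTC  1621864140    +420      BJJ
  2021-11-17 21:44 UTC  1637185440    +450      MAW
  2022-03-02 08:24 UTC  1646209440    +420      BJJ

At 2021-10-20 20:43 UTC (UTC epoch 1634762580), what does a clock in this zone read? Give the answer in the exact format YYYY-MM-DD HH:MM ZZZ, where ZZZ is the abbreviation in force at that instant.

2021-10-21 03:43 BJJ

Query: 2021-10-20 20:43 UTC
Rule 1/3 (BJJ, +07:00): 2021-05-24 13:49 UTC ≤ query < 2021-11-17 21:44 UTC
20·60 + 43 + 420 = 1663 min
1663 = 1·1440 + 223; 223 = 3·60 + 43 → 03:43, 2021-10-20 + 1 day = 2021-10-21
→ 2021-10-21 03:43 BJJ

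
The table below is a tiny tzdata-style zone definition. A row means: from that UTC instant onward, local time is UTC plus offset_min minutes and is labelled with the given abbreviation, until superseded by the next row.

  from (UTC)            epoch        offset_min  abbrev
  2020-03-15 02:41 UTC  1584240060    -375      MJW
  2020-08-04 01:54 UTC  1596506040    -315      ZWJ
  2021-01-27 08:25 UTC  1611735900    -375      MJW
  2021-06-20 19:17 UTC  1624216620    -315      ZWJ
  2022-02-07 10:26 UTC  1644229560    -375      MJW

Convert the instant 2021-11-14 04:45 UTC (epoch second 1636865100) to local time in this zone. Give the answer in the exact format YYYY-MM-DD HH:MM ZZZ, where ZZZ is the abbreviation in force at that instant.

Query: 2021-11-14 04:45 UTC
Rule 4/5 (ZWJ, -05:15): 2021-06-20 19:17 UTC ≤ query < 2022-02-07 10:26 UTC
4·60 + 45 - 315 = -30 min
-30 = -1·1440 + 1410; 1410 = 23·60 + 30 → 23:30, 2021-11-14 - 1 day = 2021-11-13
→ 2021-11-13 23:30 ZWJ

2021-11-13 23:30 ZWJ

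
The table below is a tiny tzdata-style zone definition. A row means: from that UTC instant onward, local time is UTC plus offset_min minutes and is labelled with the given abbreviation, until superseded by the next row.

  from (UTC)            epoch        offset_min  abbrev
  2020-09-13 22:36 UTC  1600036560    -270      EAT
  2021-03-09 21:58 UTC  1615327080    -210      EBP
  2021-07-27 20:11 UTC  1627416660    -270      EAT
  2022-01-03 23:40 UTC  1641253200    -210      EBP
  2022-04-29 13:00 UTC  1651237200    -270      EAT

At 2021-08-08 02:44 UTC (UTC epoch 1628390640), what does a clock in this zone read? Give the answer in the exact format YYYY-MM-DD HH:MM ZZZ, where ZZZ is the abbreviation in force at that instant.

Query: 2021-08-08 02:44 UTC
Rule 3/5 (EAT, -04:30): 2021-07-27 20:11 UTC ≤ query < 2022-01-03 23:40 UTC
2·60 + 44 - 270 = -106 min
-106 = -1·1440 + 1334; 1334 = 22·60 + 14 → 22:14, 2021-08-08 - 1 day = 2021-08-07
→ 2021-08-07 22:14 EAT

2021-08-07 22:14 EAT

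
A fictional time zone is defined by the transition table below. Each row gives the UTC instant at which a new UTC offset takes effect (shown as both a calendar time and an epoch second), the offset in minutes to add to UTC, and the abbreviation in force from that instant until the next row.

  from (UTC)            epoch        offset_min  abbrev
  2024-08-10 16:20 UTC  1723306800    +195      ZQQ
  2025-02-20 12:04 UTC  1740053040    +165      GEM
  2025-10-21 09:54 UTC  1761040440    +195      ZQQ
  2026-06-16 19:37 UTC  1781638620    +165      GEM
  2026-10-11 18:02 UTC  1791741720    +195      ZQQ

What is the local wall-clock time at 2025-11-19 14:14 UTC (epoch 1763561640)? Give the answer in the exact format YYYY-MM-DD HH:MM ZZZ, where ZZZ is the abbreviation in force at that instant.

2025-11-19 17:29 ZQQ

Query: 2025-11-19 14:14 UTC
Rule 3/5 (ZQQ, +03:15): 2025-10-21 09:54 UTC ≤ query < 2026-06-16 19:37 UTC
14·60 + 14 + 195 = 1049 min
1049 = 0·1440 + 1049; 1049 = 17·60 + 29 → 17:29, same day
→ 2025-11-19 17:29 ZQQ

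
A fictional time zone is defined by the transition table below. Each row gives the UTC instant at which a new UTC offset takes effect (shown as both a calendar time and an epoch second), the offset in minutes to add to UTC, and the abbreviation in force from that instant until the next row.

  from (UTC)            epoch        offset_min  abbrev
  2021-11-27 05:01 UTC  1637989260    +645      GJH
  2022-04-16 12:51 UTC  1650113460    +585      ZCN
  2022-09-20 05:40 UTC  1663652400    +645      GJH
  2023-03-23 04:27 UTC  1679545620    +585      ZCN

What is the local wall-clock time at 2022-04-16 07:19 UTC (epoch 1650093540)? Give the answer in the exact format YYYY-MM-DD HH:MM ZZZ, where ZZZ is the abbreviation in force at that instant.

2022-04-16 18:04 GJH

Query: 2022-04-16 07:19 UTC
Rule 1/4 (GJH, +10:45): 2021-11-27 05:01 UTC ≤ query < 2022-04-16 12:51 UTC
7·60 + 19 + 645 = 1084 min
1084 = 0·1440 + 1084; 1084 = 18·60 + 4 → 18:04, same day
→ 2022-04-16 18:04 GJH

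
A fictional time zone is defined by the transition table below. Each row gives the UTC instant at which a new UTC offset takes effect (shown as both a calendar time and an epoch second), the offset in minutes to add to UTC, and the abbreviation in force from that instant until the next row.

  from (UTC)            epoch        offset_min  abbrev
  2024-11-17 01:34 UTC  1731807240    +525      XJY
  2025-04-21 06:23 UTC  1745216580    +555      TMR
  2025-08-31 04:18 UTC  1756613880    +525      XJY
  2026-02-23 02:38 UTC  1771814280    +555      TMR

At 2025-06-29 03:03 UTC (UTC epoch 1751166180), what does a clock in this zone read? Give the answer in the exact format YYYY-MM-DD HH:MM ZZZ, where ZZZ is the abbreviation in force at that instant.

Query: 2025-06-29 03:03 UTC
Rule 2/4 (TMR, +09:15): 2025-04-21 06:23 UTC ≤ query < 2025-08-31 04:18 UTC
3·60 + 3 + 555 = 738 min
738 = 0·1440 + 738; 738 = 12·60 + 18 → 12:18, same day
→ 2025-06-29 12:18 TMR

2025-06-29 12:18 TMR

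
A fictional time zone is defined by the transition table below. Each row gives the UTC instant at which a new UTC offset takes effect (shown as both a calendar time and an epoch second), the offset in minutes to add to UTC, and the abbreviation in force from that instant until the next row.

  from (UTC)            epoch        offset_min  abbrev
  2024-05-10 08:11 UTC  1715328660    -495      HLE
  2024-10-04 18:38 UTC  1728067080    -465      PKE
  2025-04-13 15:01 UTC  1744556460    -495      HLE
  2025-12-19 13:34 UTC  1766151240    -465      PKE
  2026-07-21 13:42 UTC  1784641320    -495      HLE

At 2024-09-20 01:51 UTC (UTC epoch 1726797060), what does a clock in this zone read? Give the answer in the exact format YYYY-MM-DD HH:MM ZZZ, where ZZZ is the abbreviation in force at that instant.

Query: 2024-09-20 01:51 UTC
Rule 1/5 (HLE, -08:15): 2024-05-10 08:11 UTC ≤ query < 2024-10-04 18:38 UTC
1·60 + 51 - 495 = -384 min
-384 = -1·1440 + 1056; 1056 = 17·60 + 36 → 17:36, 2024-09-20 - 1 day = 2024-09-19
→ 2024-09-19 17:36 HLE

2024-09-19 17:36 HLE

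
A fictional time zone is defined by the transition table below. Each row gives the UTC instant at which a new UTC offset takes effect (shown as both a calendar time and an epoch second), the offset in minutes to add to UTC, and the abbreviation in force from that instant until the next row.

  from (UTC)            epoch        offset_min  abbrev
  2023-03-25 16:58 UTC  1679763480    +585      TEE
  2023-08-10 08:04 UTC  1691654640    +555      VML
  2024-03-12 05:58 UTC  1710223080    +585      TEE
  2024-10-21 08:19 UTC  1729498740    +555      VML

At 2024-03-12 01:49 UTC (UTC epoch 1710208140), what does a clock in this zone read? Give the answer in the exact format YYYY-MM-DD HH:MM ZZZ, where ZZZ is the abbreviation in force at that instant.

2024-03-12 11:04 VML

Query: 2024-03-12 01:49 UTC
Rule 2/4 (VML, +09:15): 2023-08-10 08:04 UTC ≤ query < 2024-03-12 05:58 UTC
1·60 + 49 + 555 = 664 min
664 = 0·1440 + 664; 664 = 11·60 + 4 → 11:04, same day
→ 2024-03-12 11:04 VML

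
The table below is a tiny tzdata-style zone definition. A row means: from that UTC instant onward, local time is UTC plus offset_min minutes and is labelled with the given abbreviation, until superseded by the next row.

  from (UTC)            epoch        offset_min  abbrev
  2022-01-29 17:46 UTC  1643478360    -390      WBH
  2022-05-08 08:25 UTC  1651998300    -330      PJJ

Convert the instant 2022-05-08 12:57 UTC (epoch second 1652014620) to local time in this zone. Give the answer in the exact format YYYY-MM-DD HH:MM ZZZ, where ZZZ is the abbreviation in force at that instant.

Query: 2022-05-08 12:57 UTC
Rule 2/2 (PJJ, -05:30): 2022-05-08 08:25 UTC ≤ query < +∞
12·60 + 57 - 330 = 447 min
447 = 0·1440 + 447; 447 = 7·60 + 27 → 07:27, same day
→ 2022-05-08 07:27 PJJ

2022-05-08 07:27 PJJ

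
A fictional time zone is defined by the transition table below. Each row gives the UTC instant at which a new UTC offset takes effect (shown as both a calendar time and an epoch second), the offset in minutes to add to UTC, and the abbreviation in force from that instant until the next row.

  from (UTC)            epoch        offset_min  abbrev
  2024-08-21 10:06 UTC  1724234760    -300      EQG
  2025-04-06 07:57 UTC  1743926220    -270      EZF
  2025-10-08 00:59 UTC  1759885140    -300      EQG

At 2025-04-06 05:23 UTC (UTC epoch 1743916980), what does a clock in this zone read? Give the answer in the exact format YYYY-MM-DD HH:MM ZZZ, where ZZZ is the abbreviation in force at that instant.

2025-04-06 00:23 EQG

Query: 2025-04-06 05:23 UTC
Rule 1/3 (EQG, -05:00): 2024-08-21 10:06 UTC ≤ query < 2025-04-06 07:57 UTC
5·60 + 23 - 300 = 23 min
23 = 0·1440 + 23; 23 = 0·60 + 23 → 00:23, same day
→ 2025-04-06 00:23 EQG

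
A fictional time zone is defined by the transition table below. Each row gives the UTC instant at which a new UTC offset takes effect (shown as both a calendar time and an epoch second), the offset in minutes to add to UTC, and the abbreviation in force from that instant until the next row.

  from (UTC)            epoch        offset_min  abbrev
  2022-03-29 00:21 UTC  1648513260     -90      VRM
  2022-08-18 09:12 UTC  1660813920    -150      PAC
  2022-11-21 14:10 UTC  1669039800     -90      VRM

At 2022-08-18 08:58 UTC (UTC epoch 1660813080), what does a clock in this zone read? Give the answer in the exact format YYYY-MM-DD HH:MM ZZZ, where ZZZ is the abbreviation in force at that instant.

Query: 2022-08-18 08:58 UTC
Rule 1/3 (VRM, -01:30): 2022-03-29 00:21 UTC ≤ query < 2022-08-18 09:12 UTC
8·60 + 58 - 90 = 448 min
448 = 0·1440 + 448; 448 = 7·60 + 28 → 07:28, same day
→ 2022-08-18 07:28 VRM

2022-08-18 07:28 VRM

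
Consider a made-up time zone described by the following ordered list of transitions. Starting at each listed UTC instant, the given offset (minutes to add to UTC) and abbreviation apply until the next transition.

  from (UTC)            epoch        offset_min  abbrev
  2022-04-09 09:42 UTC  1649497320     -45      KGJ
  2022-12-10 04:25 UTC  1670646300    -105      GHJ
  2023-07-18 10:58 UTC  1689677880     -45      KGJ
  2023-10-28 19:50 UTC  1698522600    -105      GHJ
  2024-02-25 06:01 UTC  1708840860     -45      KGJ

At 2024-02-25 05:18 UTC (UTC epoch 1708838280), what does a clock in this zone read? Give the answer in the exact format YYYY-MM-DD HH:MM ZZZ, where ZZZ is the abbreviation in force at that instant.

Query: 2024-02-25 05:18 UTC
Rule 4/5 (GHJ, -01:45): 2023-10-28 19:50 UTC ≤ query < 2024-02-25 06:01 UTC
5·60 + 18 - 105 = 213 min
213 = 0·1440 + 213; 213 = 3·60 + 33 → 03:33, same day
→ 2024-02-25 03:33 GHJ

2024-02-25 03:33 GHJ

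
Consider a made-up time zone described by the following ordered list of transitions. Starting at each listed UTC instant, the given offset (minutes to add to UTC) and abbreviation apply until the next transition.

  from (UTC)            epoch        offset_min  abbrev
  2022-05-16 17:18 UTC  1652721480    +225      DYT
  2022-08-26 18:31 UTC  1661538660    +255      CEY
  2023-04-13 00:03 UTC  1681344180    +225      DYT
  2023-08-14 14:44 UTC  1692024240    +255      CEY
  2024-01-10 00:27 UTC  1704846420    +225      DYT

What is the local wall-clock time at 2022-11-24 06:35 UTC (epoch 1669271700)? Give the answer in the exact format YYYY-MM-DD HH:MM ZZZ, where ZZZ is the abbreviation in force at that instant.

2022-11-24 10:50 CEY

Query: 2022-11-24 06:35 UTC
Rule 2/5 (CEY, +04:15): 2022-08-26 18:31 UTC ≤ query < 2023-04-13 00:03 UTC
6·60 + 35 + 255 = 650 min
650 = 0·1440 + 650; 650 = 10·60 + 50 → 10:50, same day
→ 2022-11-24 10:50 CEY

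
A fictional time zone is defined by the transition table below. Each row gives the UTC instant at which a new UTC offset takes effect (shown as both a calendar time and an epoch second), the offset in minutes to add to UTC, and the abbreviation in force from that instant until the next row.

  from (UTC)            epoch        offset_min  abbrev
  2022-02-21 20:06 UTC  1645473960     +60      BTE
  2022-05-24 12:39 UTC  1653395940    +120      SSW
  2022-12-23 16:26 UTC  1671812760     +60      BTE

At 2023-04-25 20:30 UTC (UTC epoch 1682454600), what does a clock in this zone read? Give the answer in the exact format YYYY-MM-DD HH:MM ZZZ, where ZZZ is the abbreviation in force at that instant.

2023-04-25 21:30 BTE

Query: 2023-04-25 20:30 UTC
Rule 3/3 (BTE, +01:00): 2022-12-23 16:26 UTC ≤ query < +∞
20·60 + 30 + 60 = 1290 min
1290 = 0·1440 + 1290; 1290 = 21·60 + 30 → 21:30, same day
→ 2023-04-25 21:30 BTE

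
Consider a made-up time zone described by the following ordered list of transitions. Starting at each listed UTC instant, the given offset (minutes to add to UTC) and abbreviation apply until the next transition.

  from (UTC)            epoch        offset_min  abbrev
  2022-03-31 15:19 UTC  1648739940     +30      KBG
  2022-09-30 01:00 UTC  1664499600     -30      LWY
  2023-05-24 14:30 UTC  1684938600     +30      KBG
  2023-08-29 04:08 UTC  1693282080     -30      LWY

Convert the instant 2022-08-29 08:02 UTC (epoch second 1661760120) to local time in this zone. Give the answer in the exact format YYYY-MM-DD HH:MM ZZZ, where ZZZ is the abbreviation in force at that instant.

Query: 2022-08-29 08:02 UTC
Rule 1/4 (KBG, +00:30): 2022-03-31 15:19 UTC ≤ query < 2022-09-30 01:00 UTC
8·60 + 2 + 30 = 512 min
512 = 0·1440 + 512; 512 = 8·60 + 32 → 08:32, same day
→ 2022-08-29 08:32 KBG

2022-08-29 08:32 KBG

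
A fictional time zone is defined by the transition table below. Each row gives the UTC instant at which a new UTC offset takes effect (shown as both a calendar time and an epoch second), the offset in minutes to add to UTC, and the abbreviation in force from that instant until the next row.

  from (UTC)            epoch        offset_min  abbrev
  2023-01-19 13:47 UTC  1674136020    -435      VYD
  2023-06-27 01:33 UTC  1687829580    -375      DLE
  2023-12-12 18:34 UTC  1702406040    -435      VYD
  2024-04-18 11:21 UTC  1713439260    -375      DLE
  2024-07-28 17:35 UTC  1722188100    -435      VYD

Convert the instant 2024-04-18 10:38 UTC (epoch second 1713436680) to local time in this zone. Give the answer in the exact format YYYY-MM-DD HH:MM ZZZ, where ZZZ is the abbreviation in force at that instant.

Query: 2024-04-18 10:38 UTC
Rule 3/5 (VYD, -07:15): 2023-12-12 18:34 UTC ≤ query < 2024-04-18 11:21 UTC
10·60 + 38 - 435 = 203 min
203 = 0·1440 + 203; 203 = 3·60 + 23 → 03:23, same day
→ 2024-04-18 03:23 VYD

2024-04-18 03:23 VYD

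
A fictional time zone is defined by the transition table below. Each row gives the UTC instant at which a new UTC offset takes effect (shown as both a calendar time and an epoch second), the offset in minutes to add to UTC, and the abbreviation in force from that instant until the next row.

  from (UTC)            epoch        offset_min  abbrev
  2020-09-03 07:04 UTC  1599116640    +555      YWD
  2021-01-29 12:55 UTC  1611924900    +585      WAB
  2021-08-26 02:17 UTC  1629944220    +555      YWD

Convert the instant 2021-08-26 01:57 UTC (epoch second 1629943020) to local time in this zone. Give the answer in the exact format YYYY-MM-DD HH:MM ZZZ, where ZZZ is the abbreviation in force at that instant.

2021-08-26 11:42 WAB

Query: 2021-08-26 01:57 UTC
Rule 2/3 (WAB, +09:45): 2021-01-29 12:55 UTC ≤ query < 2021-08-26 02:17 UTC
1·60 + 57 + 585 = 702 min
702 = 0·1440 + 702; 702 = 11·60 + 42 → 11:42, same day
→ 2021-08-26 11:42 WAB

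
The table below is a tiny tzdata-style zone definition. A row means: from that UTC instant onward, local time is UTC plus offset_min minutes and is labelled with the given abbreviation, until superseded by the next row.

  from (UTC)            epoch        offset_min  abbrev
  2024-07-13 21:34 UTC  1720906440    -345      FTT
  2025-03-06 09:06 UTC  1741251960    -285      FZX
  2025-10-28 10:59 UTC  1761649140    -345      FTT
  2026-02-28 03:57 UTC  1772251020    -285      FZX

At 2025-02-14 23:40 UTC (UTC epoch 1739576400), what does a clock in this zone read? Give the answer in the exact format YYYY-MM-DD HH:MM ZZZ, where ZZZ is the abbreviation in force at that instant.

Query: 2025-02-14 23:40 UTC
Rule 1/4 (FTT, -05:45): 2024-07-13 21:34 UTC ≤ query < 2025-03-06 09:06 UTC
23·60 + 40 - 345 = 1075 min
1075 = 0·1440 + 1075; 1075 = 17·60 + 55 → 17:55, same day
→ 2025-02-14 17:55 FTT

2025-02-14 17:55 FTT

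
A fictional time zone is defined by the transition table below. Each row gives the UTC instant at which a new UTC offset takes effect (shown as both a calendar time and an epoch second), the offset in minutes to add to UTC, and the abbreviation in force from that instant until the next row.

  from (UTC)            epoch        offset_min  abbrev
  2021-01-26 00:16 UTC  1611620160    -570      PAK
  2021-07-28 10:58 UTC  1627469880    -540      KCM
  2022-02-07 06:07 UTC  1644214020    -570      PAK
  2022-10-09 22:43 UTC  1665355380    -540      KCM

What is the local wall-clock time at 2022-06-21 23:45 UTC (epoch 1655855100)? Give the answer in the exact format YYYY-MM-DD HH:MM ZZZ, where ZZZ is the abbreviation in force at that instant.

2022-06-21 14:15 PAK

Query: 2022-06-21 23:45 UTC
Rule 3/4 (PAK, -09:30): 2022-02-07 06:07 UTC ≤ query < 2022-10-09 22:43 UTC
23·60 + 45 - 570 = 855 min
855 = 0·1440 + 855; 855 = 14·60 + 15 → 14:15, same day
→ 2022-06-21 14:15 PAK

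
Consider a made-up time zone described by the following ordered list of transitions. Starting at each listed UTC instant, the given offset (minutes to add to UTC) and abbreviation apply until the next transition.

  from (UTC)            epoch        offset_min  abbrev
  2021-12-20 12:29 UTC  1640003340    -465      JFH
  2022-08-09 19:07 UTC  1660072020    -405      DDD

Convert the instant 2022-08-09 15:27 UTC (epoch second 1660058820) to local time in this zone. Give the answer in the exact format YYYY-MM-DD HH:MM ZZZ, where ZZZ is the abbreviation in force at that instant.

2022-08-09 07:42 JFH

Query: 2022-08-09 15:27 UTC
Rule 1/2 (JFH, -07:45): 2021-12-20 12:29 UTC ≤ query < 2022-08-09 19:07 UTC
15·60 + 27 - 465 = 462 min
462 = 0·1440 + 462; 462 = 7·60 + 42 → 07:42, same day
→ 2022-08-09 07:42 JFH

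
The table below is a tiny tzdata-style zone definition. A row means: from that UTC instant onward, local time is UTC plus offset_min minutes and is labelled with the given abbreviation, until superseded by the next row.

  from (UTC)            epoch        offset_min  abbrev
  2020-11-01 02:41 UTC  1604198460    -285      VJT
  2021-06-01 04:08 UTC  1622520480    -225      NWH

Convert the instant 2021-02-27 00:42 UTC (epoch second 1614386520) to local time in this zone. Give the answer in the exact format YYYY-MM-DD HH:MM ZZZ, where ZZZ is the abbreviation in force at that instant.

Query: 2021-02-27 00:42 UTC
Rule 1/2 (VJT, -04:45): 2020-11-01 02:41 UTC ≤ query < 2021-06-01 04:08 UTC
0·60 + 42 - 285 = -243 min
-243 = -1·1440 + 1197; 1197 = 19·60 + 57 → 19:57, 2021-02-27 - 1 day = 2021-02-26
→ 2021-02-26 19:57 VJT

2021-02-26 19:57 VJT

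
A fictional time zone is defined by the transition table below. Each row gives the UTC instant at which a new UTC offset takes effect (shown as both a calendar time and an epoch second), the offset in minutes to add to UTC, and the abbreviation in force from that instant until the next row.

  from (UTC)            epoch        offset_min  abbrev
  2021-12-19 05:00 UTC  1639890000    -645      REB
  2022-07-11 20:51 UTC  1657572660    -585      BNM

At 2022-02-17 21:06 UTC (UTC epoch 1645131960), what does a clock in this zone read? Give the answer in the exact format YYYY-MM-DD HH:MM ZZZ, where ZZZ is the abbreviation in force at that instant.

Query: 2022-02-17 21:06 UTC
Rule 1/2 (REB, -10:45): 2021-12-19 05:00 UTC ≤ query < 2022-07-11 20:51 UTC
21·60 + 6 - 645 = 621 min
621 = 0·1440 + 621; 621 = 10·60 + 21 → 10:21, same day
→ 2022-02-17 10:21 REB

2022-02-17 10:21 REB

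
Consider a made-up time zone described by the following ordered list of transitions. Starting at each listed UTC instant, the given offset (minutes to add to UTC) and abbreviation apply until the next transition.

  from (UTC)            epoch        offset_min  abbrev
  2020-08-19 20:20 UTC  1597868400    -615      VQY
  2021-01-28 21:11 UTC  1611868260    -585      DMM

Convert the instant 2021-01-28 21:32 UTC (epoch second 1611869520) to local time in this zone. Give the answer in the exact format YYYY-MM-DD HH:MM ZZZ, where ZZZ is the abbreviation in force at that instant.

2021-01-28 11:47 DMM

Query: 2021-01-28 21:32 UTC
Rule 2/2 (DMM, -09:45): 2021-01-28 21:11 UTC ≤ query < +∞
21·60 + 32 - 585 = 707 min
707 = 0·1440 + 707; 707 = 11·60 + 47 → 11:47, same day
→ 2021-01-28 11:47 DMM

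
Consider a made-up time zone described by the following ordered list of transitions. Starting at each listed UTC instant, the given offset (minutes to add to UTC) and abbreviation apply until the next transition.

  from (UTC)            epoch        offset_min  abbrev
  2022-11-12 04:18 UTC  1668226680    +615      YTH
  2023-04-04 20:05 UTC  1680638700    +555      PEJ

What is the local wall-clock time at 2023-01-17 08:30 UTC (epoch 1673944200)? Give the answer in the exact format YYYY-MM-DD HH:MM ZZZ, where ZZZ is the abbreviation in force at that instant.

Query: 2023-01-17 08:30 UTC
Rule 1/2 (YTH, +10:15): 2022-11-12 04:18 UTC ≤ query < 2023-04-04 20:05 UTC
8·60 + 30 + 615 = 1125 min
1125 = 0·1440 + 1125; 1125 = 18·60 + 45 → 18:45, same day
→ 2023-01-17 18:45 YTH

2023-01-17 18:45 YTH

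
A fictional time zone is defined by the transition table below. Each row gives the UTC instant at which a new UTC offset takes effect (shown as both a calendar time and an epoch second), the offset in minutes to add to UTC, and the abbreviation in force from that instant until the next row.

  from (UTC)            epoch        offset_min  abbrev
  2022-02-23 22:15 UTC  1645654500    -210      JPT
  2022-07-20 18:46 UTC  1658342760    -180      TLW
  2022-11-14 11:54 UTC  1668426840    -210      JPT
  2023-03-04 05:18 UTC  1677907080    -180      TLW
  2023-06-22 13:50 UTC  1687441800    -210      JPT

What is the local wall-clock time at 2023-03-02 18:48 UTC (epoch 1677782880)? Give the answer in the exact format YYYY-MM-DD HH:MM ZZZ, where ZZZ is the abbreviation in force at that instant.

2023-03-02 15:18 JPT

Query: 2023-03-02 18:48 UTC
Rule 3/5 (JPT, -03:30): 2022-11-14 11:54 UTC ≤ query < 2023-03-04 05:18 UTC
18·60 + 48 - 210 = 918 min
918 = 0·1440 + 918; 918 = 15·60 + 18 → 15:18, same day
→ 2023-03-02 15:18 JPT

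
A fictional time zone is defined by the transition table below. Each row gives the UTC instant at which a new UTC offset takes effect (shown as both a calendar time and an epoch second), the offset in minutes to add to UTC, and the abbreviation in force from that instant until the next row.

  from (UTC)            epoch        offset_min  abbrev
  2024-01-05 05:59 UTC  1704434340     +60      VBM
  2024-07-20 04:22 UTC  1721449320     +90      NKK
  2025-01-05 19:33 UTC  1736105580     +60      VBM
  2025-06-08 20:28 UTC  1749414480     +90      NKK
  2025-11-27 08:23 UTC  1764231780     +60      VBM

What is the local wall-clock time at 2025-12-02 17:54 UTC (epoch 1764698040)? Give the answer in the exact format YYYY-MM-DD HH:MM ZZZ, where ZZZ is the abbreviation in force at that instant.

Query: 2025-12-02 17:54 UTC
Rule 5/5 (VBM, +01:00): 2025-11-27 08:23 UTC ≤ query < +∞
17·60 + 54 + 60 = 1134 min
1134 = 0·1440 + 1134; 1134 = 18·60 + 54 → 18:54, same day
→ 2025-12-02 18:54 VBM

2025-12-02 18:54 VBM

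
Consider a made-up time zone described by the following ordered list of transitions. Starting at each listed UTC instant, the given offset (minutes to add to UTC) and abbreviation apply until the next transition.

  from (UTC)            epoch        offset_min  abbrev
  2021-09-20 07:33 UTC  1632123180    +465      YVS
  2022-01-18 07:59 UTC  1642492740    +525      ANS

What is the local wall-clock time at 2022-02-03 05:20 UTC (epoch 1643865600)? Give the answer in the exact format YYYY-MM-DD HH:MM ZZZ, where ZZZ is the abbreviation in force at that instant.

2022-02-03 14:05 ANS

Query: 2022-02-03 05:20 UTC
Rule 2/2 (ANS, +08:45): 2022-01-18 07:59 UTC ≤ query < +∞
5·60 + 20 + 525 = 845 min
845 = 0·1440 + 845; 845 = 14·60 + 5 → 14:05, same day
→ 2022-02-03 14:05 ANS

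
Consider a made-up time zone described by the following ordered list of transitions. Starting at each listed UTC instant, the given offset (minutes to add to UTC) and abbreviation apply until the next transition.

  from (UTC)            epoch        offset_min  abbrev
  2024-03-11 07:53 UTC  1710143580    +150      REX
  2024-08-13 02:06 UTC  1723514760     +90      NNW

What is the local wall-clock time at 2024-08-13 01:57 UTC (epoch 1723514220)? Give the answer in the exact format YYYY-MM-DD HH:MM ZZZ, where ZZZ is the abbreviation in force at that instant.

Query: 2024-08-13 01:57 UTC
Rule 1/2 (REX, +02:30): 2024-03-11 07:53 UTC ≤ query < 2024-08-13 02:06 UTC
1·60 + 57 + 150 = 267 min
267 = 0·1440 + 267; 267 = 4·60 + 27 → 04:27, same day
→ 2024-08-13 04:27 REX

2024-08-13 04:27 REX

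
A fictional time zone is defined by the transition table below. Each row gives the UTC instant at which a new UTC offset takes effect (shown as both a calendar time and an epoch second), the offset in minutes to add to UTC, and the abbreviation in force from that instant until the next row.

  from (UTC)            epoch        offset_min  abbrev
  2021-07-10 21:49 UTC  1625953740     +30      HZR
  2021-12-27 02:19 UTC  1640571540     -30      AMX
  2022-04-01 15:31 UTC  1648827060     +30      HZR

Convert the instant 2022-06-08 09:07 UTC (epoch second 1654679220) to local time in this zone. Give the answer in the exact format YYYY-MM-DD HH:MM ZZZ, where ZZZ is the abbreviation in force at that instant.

Query: 2022-06-08 09:07 UTC
Rule 3/3 (HZR, +00:30): 2022-04-01 15:31 UTC ≤ query < +∞
9·60 + 7 + 30 = 577 min
577 = 0·1440 + 577; 577 = 9·60 + 37 → 09:37, same day
→ 2022-06-08 09:37 HZR

2022-06-08 09:37 HZR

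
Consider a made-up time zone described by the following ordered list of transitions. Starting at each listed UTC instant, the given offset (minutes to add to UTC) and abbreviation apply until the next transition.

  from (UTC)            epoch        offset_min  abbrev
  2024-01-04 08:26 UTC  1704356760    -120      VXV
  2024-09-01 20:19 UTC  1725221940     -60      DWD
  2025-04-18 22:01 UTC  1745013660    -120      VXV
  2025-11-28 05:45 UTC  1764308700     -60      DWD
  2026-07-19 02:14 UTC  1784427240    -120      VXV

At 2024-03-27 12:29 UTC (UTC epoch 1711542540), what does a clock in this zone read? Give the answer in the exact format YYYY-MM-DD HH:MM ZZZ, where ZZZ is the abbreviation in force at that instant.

2024-03-27 10:29 VXV

Query: 2024-03-27 12:29 UTC
Rule 1/5 (VXV, -02:00): 2024-01-04 08:26 UTC ≤ query < 2024-09-01 20:19 UTC
12·60 + 29 - 120 = 629 min
629 = 0·1440 + 629; 629 = 10·60 + 29 → 10:29, same day
→ 2024-03-27 10:29 VXV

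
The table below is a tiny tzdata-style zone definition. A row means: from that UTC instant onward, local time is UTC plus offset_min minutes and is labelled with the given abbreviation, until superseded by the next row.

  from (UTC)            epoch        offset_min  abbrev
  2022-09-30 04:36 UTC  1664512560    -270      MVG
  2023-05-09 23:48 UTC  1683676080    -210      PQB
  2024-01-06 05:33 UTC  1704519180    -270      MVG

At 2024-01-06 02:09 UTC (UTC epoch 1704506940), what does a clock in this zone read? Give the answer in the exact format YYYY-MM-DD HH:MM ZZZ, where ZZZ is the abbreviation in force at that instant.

2024-01-05 22:39 PQB

Query: 2024-01-06 02:09 UTC
Rule 2/3 (PQB, -03:30): 2023-05-09 23:48 UTC ≤ query < 2024-01-06 05:33 UTC
2·60 + 9 - 210 = -81 min
-81 = -1·1440 + 1359; 1359 = 22·60 + 39 → 22:39, 2024-01-06 - 1 day = 2024-01-05
→ 2024-01-05 22:39 PQB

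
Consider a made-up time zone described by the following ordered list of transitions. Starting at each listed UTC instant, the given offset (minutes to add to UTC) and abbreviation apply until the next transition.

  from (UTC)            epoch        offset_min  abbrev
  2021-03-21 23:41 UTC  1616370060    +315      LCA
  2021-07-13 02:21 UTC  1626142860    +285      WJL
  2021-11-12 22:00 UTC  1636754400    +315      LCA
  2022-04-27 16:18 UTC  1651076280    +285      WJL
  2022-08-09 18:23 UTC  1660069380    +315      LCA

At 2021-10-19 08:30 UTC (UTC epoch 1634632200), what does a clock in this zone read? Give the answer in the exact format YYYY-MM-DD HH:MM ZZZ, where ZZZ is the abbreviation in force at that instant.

2021-10-19 13:15 WJL

Query: 2021-10-19 08:30 UTC
Rule 2/5 (WJL, +04:45): 2021-07-13 02:21 UTC ≤ query < 2021-11-12 22:00 UTC
8·60 + 30 + 285 = 795 min
795 = 0·1440 + 795; 795 = 13·60 + 15 → 13:15, same day
→ 2021-10-19 13:15 WJL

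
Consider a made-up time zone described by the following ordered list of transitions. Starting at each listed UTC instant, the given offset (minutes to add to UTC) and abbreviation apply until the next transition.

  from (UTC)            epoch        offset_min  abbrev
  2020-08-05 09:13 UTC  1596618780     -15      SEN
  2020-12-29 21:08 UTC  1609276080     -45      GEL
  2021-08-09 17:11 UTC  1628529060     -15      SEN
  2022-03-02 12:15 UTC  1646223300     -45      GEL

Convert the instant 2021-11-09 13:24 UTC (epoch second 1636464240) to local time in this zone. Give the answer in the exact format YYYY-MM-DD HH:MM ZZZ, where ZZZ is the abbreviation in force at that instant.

2021-11-09 13:09 SEN

Query: 2021-11-09 13:24 UTC
Rule 3/4 (SEN, -00:15): 2021-08-09 17:11 UTC ≤ query < 2022-03-02 12:15 UTC
13·60 + 24 - 15 = 789 min
789 = 0·1440 + 789; 789 = 13·60 + 9 → 13:09, same day
→ 2021-11-09 13:09 SEN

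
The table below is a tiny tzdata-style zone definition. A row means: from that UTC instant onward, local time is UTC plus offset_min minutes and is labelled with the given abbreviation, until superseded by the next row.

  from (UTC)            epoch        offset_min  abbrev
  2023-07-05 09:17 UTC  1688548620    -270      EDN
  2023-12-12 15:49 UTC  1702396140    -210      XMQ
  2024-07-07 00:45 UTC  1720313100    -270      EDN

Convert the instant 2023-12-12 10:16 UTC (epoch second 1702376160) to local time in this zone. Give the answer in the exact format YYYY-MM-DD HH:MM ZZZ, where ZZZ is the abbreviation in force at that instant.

Query: 2023-12-12 10:16 UTC
Rule 1/3 (EDN, -04:30): 2023-07-05 09:17 UTC ≤ query < 2023-12-12 15:49 UTC
10·60 + 16 - 270 = 346 min
346 = 0·1440 + 346; 346 = 5·60 + 46 → 05:46, same day
→ 2023-12-12 05:46 EDN

2023-12-12 05:46 EDN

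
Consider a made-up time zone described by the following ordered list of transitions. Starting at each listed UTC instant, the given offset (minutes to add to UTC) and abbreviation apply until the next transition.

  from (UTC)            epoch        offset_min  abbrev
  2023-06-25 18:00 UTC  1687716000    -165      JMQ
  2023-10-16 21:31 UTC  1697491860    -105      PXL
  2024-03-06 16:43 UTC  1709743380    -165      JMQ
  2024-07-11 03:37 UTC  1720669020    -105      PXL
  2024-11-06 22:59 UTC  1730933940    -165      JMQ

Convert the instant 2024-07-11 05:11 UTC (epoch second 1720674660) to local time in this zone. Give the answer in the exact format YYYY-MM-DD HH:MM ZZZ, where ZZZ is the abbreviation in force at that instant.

2024-07-11 03:26 PXL

Query: 2024-07-11 05:11 UTC
Rule 4/5 (PXL, -01:45): 2024-07-11 03:37 UTC ≤ query < 2024-11-06 22:59 UTC
5·60 + 11 - 105 = 206 min
206 = 0·1440 + 206; 206 = 3·60 + 26 → 03:26, same day
→ 2024-07-11 03:26 PXL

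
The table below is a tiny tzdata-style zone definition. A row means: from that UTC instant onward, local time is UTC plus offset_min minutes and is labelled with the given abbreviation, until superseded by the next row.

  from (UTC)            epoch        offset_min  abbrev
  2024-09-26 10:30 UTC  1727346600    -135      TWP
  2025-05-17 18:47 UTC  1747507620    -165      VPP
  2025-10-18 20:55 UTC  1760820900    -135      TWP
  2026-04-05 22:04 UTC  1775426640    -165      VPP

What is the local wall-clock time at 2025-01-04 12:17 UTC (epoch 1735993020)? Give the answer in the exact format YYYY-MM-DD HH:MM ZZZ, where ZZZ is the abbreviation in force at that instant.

2025-01-04 10:02 TWP

Query: 2025-01-04 12:17 UTC
Rule 1/4 (TWP, -02:15): 2024-09-26 10:30 UTC ≤ query < 2025-05-17 18:47 UTC
12·60 + 17 - 135 = 602 min
602 = 0·1440 + 602; 602 = 10·60 + 2 → 10:02, same day
→ 2025-01-04 10:02 TWP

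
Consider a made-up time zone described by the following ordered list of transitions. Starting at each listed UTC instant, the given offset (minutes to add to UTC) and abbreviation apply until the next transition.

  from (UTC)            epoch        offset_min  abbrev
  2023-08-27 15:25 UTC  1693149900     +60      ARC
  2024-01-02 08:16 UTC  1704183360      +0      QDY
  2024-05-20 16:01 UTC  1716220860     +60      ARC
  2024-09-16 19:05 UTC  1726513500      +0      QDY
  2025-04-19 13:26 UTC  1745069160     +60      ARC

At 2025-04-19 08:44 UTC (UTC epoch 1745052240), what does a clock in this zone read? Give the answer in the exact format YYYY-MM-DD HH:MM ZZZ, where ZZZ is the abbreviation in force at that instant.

2025-04-19 08:44 QDY

Query: 2025-04-19 08:44 UTC
Rule 4/5 (QDY, +00:00): 2024-09-16 19:05 UTC ≤ query < 2025-04-19 13:26 UTC
8·60 + 44 + 0 = 524 min
524 = 0·1440 + 524; 524 = 8·60 + 44 → 08:44, same day
→ 2025-04-19 08:44 QDY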